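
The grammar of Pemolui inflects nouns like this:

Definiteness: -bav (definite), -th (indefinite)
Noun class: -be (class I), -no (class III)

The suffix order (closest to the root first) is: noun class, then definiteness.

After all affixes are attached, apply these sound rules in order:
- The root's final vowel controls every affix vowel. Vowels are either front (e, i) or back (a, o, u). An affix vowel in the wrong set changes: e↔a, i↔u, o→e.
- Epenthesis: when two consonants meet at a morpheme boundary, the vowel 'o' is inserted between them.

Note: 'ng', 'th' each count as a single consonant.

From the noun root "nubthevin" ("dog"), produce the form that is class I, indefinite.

Attach noun class class I -be → nubthevinbe.
Attach definiteness indefinite -th → nubthevinbeth.
Vowel harmony: no change.
Apply epenthesis: nubthevinbeth → nubthevinobeth.

nubthevinobeth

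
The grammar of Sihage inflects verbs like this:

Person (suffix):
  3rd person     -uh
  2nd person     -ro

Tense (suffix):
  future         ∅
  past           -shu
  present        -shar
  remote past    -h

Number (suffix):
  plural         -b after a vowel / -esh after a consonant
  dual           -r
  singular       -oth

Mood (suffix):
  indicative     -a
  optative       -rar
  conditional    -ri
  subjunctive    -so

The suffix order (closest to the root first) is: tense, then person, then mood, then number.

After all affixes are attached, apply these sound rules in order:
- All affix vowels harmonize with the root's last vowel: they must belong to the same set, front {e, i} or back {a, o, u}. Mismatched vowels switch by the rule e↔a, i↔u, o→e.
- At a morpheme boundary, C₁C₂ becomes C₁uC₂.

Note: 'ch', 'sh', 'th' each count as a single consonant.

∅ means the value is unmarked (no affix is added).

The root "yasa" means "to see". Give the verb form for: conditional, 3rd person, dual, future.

yasauhurur

tense = future: zero marking, form stays yasa.
Attach person 3rd person -uh → yasauh.
Attach mood conditional -ri → yasauhri.
Attach number dual -r → yasauhrir.
Apply vowel harmony: yasauhrir → yasauhrur.
Apply epenthesis: yasauhrur → yasauhurur.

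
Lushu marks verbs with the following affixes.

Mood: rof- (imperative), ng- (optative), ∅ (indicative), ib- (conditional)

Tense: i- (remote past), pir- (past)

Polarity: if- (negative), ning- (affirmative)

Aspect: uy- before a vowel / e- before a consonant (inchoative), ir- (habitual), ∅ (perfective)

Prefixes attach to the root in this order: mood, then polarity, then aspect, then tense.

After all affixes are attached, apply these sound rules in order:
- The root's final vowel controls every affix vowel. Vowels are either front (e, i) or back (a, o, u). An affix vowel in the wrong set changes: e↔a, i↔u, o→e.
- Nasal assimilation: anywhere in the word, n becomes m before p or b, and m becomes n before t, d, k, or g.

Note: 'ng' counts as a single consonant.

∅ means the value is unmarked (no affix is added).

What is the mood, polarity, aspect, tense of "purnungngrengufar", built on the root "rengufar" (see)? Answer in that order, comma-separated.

optative, affirmative, perfective, past

Segment: pir-ning-ng-rengufar.
mood: ng- → optative.
polarity: ning- → affirmative.
aspect: ∅ → perfective.
tense: pir- → past.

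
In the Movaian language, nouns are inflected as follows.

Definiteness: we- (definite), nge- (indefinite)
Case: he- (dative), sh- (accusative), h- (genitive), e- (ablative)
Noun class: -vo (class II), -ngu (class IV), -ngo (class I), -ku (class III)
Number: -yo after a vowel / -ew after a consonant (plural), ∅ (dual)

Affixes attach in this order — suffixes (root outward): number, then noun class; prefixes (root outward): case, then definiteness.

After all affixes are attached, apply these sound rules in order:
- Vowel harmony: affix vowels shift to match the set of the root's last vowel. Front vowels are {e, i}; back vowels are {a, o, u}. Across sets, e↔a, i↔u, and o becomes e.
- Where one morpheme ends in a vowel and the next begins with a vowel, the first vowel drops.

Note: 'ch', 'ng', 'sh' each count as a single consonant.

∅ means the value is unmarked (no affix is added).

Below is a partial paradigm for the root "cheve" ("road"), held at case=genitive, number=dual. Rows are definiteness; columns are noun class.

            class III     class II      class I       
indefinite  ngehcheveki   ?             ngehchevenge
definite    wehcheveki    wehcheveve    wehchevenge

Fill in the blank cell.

ngehcheveve

Attach case genitive h- → hcheve.
Attach definiteness indefinite nge- → ngehcheve.
number = dual: zero marking, form stays ngehcheve.
Attach noun class class II -vo → ngehchevevo.
Apply vowel harmony: ngehchevevo → ngehcheveve.
Vowel deletion: no change.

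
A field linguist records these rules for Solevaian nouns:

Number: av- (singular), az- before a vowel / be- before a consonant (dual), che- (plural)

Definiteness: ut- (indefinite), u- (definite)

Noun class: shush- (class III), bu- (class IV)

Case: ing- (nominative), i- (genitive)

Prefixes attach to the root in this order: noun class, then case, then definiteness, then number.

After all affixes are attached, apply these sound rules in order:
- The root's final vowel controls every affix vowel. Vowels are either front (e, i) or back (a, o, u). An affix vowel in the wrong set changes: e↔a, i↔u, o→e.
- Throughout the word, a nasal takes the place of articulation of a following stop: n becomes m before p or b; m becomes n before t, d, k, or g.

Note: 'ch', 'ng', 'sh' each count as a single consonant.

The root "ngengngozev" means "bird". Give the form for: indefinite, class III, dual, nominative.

ezitingshishngengngozev

Attach noun class class III shush- → shushngengngozev.
Attach case nominative ing- → ingshushngengngozev.
Attach definiteness indefinite ut- → utingshushngengngozev.
Attach number dual az- (before vowel 'u') → azutingshushngengngozev.
Apply vowel harmony: azutingshushngengngozev → ezitingshishngengngozev.
Nasal assimilation: no change.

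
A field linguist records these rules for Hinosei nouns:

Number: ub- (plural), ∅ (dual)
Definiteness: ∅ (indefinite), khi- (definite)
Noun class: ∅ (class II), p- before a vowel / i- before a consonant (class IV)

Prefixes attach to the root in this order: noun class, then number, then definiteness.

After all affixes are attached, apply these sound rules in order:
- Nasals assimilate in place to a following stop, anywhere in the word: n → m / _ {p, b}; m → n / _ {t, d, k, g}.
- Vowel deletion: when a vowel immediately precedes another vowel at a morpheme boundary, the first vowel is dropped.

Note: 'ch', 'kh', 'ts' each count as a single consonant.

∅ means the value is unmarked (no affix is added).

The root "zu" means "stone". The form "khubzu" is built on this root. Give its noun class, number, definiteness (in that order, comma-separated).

Segment: khi-ub-zu.
noun class: ∅ → class II.
number: ub- → plural.
definiteness: khi- → definite.

class II, plural, definite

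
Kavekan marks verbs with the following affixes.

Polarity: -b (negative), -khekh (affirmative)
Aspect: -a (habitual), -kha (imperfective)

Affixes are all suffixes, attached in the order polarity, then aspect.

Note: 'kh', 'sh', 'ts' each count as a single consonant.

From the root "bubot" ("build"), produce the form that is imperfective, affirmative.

Attach polarity affirmative -khekh → bubotkhekh.
Attach aspect imperfective -kha → bubotkhekhkha.

bubotkhekhkha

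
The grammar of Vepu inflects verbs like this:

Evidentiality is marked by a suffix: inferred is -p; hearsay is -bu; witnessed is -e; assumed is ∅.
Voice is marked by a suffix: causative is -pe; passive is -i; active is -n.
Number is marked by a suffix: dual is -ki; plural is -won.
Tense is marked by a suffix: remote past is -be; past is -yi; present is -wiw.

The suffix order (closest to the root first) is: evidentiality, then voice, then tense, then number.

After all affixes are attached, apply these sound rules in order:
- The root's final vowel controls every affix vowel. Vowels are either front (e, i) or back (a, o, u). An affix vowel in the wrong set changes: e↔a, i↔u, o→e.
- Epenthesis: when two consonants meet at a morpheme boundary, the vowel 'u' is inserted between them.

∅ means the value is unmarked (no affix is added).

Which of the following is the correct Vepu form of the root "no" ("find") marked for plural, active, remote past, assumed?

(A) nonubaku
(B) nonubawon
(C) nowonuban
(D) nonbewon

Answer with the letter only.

B

evidentiality = assumed: zero marking, form stays no.
Attach voice active -n → non.
Attach tense remote past -be → nonbe.
Attach number plural -won → nonbewon.
Apply vowel harmony: nonbewon → nonbawon.
Apply epenthesis: nonbawon → nonubawon.
So the correct form is nonubawon, option (B).
(C) nowonuban is wrong: it has the affixes in the wrong order.
(D) nonbewon is wrong: it fails to apply the sound rule(s).
(A) nonubaku is wrong: it uses dual instead of plural for number.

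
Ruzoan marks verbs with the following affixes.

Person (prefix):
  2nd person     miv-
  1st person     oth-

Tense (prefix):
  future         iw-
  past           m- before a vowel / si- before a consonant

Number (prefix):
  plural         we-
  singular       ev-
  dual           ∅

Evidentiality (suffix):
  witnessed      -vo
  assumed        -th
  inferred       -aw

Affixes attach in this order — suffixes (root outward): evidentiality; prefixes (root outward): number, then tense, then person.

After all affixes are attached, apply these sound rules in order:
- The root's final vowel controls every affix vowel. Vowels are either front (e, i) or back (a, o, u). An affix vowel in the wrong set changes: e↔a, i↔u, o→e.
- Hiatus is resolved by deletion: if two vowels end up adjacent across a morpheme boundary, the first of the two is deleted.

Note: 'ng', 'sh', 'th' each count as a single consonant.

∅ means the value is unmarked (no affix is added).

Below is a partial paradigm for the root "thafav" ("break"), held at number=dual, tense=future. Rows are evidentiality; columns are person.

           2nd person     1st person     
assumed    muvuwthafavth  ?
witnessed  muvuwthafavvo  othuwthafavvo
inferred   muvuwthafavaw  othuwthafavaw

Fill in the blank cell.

othuwthafavth

number = dual: zero marking, form stays thafav.
Attach tense future iw- → iwthafav.
Attach evidentiality assumed -th → iwthafavth.
Attach person 1st person oth- → othiwthafavth.
Apply vowel harmony: othiwthafavth → othuwthafavth.
Vowel deletion: no change.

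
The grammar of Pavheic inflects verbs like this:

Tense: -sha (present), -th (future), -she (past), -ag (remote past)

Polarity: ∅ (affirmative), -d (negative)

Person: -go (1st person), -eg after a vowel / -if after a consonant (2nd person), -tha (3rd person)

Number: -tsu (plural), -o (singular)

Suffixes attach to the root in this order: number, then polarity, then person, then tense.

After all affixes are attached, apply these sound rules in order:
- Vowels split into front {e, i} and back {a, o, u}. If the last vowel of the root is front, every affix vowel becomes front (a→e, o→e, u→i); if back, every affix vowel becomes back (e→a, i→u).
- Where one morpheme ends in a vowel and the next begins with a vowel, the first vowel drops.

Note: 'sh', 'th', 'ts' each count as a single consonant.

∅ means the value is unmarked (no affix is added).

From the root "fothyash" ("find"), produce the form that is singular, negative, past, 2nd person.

Attach number singular -o → fothyasho.
Attach polarity negative -d → fothyashod.
Attach person 2nd person -if (after consonant 'd') → fothyashodif.
Attach tense past -she → fothyashodifshe.
Apply vowel harmony: fothyashodifshe → fothyashodufsha.
Vowel deletion: no change.

fothyashodufsha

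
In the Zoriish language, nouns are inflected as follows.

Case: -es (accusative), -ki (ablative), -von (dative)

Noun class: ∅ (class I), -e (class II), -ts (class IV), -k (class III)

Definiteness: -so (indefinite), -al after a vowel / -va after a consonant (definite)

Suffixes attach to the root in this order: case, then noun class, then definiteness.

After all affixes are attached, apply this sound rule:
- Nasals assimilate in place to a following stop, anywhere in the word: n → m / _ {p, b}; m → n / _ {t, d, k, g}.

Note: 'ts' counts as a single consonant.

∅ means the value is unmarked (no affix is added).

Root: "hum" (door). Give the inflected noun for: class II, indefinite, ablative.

Attach case ablative -ki → humki.
Attach noun class class II -e → humkie.
Attach definiteness indefinite -so → humkieso.
Apply nasal assimilation: humkieso → hunkieso.

hunkieso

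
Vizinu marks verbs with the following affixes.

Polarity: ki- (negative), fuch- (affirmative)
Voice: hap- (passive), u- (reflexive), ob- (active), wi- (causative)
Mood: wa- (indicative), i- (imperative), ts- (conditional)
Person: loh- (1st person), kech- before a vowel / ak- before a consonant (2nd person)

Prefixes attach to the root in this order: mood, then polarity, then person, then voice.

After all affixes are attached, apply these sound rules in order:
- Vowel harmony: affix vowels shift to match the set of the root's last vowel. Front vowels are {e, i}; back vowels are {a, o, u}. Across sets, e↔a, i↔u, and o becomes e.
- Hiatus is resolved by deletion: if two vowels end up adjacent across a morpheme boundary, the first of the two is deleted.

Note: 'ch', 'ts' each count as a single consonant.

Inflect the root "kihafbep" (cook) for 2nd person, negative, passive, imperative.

hepekkikihafbep

Attach mood imperative i- → ikihafbep.
Attach polarity negative ki- → kiikihafbep.
Attach person 2nd person ak- (before consonant 'k') → akkiikihafbep.
Attach voice passive hap- → hapakkiikihafbep.
Apply vowel harmony: hapakkiikihafbep → hepekkiikihafbep.
Apply vowel deletion: hepekkiikihafbep → hepekkikihafbep.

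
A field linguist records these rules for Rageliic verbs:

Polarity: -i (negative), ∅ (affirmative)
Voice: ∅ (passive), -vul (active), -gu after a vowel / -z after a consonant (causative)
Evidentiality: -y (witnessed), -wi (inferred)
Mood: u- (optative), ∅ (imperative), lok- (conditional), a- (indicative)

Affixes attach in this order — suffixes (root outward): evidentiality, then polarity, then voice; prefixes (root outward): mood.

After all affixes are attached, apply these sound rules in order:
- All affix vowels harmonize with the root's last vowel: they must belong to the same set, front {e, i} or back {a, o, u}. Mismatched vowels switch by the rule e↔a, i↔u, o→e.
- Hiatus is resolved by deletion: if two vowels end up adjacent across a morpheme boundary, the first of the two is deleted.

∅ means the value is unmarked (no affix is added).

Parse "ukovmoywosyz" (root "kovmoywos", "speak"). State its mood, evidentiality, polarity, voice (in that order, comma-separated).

optative, witnessed, affirmative, causative

Segment: u-kovmoywos-y-z.
mood: u- → optative.
evidentiality: -y → witnessed.
polarity: ∅ → affirmative.
voice: -gu/z → causative.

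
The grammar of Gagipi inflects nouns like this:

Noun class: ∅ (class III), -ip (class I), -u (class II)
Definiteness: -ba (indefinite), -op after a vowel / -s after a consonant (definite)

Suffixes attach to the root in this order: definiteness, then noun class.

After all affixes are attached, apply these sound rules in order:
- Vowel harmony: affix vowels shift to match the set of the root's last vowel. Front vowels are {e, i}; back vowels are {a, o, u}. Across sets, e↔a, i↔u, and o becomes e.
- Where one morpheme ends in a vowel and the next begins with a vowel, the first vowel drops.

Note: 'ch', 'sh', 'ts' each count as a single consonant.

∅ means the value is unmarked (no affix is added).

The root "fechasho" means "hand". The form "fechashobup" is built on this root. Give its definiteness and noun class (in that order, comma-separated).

indefinite, class I

Segment: fechasho-ba-ip.
definiteness: -ba → indefinite.
noun class: -ip → class I.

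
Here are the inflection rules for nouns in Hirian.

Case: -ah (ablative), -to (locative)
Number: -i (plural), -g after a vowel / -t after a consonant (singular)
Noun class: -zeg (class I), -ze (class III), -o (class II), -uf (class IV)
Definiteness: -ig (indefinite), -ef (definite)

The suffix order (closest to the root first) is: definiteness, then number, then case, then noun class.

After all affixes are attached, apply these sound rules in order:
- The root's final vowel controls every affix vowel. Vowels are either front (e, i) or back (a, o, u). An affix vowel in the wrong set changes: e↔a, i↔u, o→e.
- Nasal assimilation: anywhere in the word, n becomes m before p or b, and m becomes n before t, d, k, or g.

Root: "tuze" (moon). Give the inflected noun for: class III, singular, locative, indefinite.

Attach definiteness indefinite -ig → tuzeig.
Attach number singular -t (after consonant 'g') → tuzeigt.
Attach case locative -to → tuzeigtto.
Attach noun class class III -ze → tuzeigttoze.
Apply vowel harmony: tuzeigttoze → tuzeigtteze.
Nasal assimilation: no change.

tuzeigtteze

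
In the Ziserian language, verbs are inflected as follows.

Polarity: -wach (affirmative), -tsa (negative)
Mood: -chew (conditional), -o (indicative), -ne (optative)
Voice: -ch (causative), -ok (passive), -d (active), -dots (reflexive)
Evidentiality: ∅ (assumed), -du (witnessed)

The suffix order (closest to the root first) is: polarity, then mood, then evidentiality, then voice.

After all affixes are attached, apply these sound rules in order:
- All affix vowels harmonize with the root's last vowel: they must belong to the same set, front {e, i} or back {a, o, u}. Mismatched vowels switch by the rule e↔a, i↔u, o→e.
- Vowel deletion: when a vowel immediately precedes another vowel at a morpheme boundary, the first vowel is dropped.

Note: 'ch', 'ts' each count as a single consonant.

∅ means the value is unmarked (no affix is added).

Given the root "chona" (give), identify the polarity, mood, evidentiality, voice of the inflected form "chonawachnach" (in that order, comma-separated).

Segment: chona-wach-ne-ch.
polarity: -wach → affirmative.
mood: -ne → optative.
evidentiality: ∅ → assumed.
voice: -ch → causative.

affirmative, optative, assumed, causative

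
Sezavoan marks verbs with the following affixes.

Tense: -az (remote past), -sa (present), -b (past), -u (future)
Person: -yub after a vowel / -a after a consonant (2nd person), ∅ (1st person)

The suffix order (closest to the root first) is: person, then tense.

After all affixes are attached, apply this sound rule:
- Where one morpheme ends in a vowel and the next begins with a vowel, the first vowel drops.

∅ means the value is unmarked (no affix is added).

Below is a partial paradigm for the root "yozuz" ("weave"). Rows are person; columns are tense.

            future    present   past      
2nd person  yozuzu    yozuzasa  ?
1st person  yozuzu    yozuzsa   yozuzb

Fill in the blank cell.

yozuzab

Attach person 2nd person -a (after consonant 'z') → yozuza.
Attach tense past -b → yozuzab.
Vowel deletion: no change.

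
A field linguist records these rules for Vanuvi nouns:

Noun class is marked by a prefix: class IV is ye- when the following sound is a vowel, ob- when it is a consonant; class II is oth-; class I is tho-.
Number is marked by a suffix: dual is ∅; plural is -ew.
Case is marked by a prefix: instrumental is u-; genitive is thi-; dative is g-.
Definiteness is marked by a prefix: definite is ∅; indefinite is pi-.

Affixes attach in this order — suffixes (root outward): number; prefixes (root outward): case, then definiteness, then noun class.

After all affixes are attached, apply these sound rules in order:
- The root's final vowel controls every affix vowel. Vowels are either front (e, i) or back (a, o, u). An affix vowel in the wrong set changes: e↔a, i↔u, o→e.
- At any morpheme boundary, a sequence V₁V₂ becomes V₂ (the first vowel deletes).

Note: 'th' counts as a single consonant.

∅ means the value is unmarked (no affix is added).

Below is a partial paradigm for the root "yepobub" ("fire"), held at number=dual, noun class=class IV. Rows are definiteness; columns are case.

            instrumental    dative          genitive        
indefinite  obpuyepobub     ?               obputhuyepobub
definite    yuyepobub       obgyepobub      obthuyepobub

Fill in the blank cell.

obpugyepobub

Attach case dative g- → gyepobub.
Attach definiteness indefinite pi- → pigyepobub.
number = dual: zero marking, form stays pigyepobub.
Attach noun class class IV ob- (before consonant 'p') → obpigyepobub.
Apply vowel harmony: obpigyepobub → obpugyepobub.
Vowel deletion: no change.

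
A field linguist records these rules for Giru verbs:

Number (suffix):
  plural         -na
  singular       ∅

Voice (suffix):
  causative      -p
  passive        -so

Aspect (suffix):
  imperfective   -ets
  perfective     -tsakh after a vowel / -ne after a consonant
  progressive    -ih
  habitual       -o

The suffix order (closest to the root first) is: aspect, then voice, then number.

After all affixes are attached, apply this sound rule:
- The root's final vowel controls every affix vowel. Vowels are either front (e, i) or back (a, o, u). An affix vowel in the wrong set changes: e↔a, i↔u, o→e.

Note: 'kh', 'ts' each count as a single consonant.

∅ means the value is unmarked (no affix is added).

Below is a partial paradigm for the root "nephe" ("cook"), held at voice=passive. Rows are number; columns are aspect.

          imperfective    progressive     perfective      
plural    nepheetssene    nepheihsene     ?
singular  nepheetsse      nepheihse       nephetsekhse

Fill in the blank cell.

nephetsekhsene

Attach aspect perfective -tsakh (after vowel 'e') → nephetsakh.
Attach voice passive -so → nephetsakhso.
Attach number plural -na → nephetsakhsona.
Apply vowel harmony: nephetsakhsona → nephetsekhsene.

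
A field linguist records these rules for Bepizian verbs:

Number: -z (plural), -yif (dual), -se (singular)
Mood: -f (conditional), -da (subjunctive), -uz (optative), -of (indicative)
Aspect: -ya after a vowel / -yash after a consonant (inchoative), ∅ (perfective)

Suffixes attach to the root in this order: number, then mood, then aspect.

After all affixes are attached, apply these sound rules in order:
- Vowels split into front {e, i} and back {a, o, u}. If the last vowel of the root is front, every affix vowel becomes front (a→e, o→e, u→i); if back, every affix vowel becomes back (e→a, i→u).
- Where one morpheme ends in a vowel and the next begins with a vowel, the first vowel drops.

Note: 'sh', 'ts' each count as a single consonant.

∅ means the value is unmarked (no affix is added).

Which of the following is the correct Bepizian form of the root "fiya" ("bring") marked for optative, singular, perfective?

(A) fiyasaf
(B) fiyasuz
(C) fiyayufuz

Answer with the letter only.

Attach number singular -se → fiyase.
Attach mood optative -uz → fiyaseuz.
aspect = perfective: zero marking, form stays fiyaseuz.
Apply vowel harmony: fiyaseuz → fiyasauz.
Apply vowel deletion: fiyasauz → fiyasuz.
So the correct form is fiyasuz, option (B).
(A) fiyasaf is wrong: it uses conditional instead of optative for mood.
(C) fiyayufuz is wrong: it uses dual instead of singular for number.

B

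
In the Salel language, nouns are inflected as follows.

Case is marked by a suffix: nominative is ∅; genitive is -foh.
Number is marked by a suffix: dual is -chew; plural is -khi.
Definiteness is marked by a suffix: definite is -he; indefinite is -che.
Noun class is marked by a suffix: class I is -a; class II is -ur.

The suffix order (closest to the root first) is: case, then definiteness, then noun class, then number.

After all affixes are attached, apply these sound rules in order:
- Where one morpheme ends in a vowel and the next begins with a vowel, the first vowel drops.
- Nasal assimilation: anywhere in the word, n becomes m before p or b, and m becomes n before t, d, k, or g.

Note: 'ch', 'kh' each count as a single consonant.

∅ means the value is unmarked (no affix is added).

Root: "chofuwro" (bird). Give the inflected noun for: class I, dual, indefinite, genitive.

Attach case genitive -foh → chofuwrofoh.
Attach definiteness indefinite -che → chofuwrofohche.
Attach noun class class I -a → chofuwrofohchea.
Attach number dual -chew → chofuwrofohcheachew.
Apply vowel deletion: chofuwrofohcheachew → chofuwrofohchachew.
Nasal assimilation: no change.

chofuwrofohchachew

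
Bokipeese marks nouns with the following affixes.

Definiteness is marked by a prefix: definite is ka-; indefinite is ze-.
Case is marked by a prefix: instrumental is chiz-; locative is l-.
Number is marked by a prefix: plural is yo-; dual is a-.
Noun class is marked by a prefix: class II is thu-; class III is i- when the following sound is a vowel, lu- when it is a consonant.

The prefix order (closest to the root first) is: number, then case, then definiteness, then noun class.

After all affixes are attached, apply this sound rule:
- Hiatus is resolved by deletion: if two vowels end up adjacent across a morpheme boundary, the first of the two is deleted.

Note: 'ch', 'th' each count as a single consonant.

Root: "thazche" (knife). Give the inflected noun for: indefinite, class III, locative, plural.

luzelyothazche

Attach number plural yo- → yothazche.
Attach case locative l- → lyothazche.
Attach definiteness indefinite ze- → zelyothazche.
Attach noun class class III lu- (before consonant 'z') → luzelyothazche.
Vowel deletion: no change.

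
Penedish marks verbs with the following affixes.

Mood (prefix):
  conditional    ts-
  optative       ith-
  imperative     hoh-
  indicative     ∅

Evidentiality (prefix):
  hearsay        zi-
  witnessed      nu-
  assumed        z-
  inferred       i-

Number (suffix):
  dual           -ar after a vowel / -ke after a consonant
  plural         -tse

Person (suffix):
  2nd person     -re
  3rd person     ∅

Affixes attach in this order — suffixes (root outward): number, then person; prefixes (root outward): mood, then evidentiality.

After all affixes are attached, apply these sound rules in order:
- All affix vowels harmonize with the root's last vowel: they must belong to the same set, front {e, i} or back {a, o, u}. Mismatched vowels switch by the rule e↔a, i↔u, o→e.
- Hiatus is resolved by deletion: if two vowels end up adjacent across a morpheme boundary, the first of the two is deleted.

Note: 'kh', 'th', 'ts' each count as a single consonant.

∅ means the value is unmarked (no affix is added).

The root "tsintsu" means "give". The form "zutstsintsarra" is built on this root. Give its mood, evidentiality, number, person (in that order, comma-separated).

Segment: zi-ts-tsintsu-ar-re.
mood: ts- → conditional.
evidentiality: zi- → hearsay.
number: -ar/ke → dual.
person: -re → 2nd person.

conditional, hearsay, dual, 2nd person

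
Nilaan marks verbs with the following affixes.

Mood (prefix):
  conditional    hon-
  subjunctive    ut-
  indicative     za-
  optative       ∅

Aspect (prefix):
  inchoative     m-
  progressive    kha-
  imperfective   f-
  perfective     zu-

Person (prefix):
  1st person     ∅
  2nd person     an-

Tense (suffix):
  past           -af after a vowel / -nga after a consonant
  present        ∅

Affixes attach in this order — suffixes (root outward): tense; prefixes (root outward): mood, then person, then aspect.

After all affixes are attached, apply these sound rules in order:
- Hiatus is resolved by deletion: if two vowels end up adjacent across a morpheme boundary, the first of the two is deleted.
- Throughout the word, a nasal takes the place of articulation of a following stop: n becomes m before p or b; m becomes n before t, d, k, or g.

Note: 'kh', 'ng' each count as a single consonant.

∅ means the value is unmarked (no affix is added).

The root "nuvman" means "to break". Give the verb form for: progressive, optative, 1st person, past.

mood = optative: zero marking, form stays nuvman.
person = 1st person: zero marking, form stays nuvman.
Attach aspect progressive kha- → khanuvman.
Attach tense past -nga (after consonant 'n') → khanuvmannga.
Vowel deletion: no change.
Nasal assimilation: no change.

khanuvmannga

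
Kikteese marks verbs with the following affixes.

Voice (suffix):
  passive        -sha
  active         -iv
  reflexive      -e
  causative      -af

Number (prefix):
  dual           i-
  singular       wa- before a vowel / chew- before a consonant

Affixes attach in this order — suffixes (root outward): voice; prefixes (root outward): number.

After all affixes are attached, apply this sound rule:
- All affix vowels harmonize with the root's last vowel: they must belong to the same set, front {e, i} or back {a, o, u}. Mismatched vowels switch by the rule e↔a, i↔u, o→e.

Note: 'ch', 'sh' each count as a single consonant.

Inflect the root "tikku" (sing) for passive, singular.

Attach voice passive -sha → tikkusha.
Attach number singular chew- (before consonant 't') → chewtikkusha.
Apply vowel harmony: chewtikkusha → chawtikkusha.

chawtikkusha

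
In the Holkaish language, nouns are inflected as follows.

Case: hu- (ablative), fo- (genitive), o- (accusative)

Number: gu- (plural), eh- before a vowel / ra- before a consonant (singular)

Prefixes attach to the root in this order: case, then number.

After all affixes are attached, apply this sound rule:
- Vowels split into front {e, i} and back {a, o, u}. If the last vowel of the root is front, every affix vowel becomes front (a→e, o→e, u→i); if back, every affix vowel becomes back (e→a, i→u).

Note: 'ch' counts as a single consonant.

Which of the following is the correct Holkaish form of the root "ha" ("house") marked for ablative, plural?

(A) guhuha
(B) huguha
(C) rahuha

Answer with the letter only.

A

Attach case ablative hu- → huha.
Attach number plural gu- → guhuha.
Vowel harmony: no change.
So the correct form is guhuha, option (A).
(C) rahuha is wrong: it uses singular instead of plural for number.
(B) huguha is wrong: it has the affixes in the wrong order.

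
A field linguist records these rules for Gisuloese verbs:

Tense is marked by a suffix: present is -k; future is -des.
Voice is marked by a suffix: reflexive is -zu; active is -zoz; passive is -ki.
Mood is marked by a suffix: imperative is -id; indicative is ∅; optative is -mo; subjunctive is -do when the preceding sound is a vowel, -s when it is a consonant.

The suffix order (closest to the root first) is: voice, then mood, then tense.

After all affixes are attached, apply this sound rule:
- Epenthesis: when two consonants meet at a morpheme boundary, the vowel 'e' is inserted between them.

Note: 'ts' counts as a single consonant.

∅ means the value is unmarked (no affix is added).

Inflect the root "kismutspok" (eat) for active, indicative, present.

kismutspokezozek

Attach voice active -zoz → kismutspokzoz.
mood = indicative: zero marking, form stays kismutspokzoz.
Attach tense present -k → kismutspokzozk.
Apply epenthesis: kismutspokzozk → kismutspokezozek.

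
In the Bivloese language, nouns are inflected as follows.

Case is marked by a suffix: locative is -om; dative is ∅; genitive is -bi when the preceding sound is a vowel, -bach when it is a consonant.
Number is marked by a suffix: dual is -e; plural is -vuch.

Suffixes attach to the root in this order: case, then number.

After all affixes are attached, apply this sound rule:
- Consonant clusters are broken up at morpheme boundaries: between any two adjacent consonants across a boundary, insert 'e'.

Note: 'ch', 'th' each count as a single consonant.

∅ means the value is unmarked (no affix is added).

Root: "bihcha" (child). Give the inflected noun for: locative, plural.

bihchaomevuch

Attach case locative -om → bihchaom.
Attach number plural -vuch → bihchaomvuch.
Apply epenthesis: bihchaomvuch → bihchaomevuch.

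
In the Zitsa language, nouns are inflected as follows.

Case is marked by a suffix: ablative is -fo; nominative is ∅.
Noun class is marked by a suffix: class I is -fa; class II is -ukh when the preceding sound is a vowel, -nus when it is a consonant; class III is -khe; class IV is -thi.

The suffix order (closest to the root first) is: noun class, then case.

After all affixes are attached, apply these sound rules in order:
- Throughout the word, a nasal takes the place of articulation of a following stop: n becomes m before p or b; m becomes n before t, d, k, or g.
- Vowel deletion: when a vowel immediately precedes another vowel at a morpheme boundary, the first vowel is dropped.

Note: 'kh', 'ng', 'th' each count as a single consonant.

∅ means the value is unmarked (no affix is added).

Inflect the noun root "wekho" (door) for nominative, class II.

Attach noun class class II -ukh (after vowel 'o') → wekhoukh.
case = nominative: zero marking, form stays wekhoukh.
Nasal assimilation: no change.
Apply vowel deletion: wekhoukh → wekhukh.

wekhukh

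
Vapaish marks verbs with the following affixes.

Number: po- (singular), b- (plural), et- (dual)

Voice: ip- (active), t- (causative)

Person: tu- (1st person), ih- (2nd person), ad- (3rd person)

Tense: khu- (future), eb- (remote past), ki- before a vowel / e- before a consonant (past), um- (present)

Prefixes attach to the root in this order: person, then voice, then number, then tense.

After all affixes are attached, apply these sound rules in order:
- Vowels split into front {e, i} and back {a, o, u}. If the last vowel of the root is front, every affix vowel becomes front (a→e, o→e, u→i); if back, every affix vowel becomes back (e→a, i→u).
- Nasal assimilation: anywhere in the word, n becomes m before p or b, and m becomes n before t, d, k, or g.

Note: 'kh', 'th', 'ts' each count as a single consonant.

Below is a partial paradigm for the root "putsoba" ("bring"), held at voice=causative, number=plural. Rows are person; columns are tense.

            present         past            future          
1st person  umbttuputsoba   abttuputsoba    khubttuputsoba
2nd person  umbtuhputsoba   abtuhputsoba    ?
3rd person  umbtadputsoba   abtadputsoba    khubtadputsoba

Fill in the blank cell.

Attach person 2nd person ih- → ihputsoba.
Attach voice causative t- → tihputsoba.
Attach number plural b- → btihputsoba.
Attach tense future khu- → khubtihputsoba.
Apply vowel harmony: khubtihputsoba → khubtuhputsoba.
Nasal assimilation: no change.

khubtuhputsoba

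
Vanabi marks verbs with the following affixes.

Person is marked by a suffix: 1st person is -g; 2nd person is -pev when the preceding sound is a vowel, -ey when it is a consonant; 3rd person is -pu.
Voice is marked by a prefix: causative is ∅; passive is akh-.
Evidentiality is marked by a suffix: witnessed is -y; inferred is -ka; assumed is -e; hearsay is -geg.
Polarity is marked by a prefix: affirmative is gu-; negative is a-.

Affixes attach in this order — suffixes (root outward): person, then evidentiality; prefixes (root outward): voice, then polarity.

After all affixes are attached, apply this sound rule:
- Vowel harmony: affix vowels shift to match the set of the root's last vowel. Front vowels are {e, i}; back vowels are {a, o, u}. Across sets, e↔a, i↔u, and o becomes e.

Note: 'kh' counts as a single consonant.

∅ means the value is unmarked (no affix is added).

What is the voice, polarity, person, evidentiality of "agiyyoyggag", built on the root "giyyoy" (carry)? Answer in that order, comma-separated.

causative, negative, 1st person, hearsay

Segment: a-giyyoy-g-geg.
voice: ∅ → causative.
polarity: a- → negative.
person: -g → 1st person.
evidentiality: -geg → hearsay.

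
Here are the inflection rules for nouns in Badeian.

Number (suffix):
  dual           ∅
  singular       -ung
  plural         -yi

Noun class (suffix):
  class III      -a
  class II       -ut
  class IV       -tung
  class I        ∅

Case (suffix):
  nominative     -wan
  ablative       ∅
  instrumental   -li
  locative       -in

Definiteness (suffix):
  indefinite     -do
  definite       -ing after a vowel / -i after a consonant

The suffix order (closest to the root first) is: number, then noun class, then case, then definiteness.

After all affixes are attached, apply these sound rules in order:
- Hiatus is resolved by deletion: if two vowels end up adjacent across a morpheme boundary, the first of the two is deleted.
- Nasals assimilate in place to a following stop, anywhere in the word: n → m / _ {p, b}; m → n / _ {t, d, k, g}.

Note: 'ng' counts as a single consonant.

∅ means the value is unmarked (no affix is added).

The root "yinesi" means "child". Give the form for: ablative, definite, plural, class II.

Attach number plural -yi → yinesiyi.
Attach noun class class II -ut → yinesiyiut.
case = ablative: zero marking, form stays yinesiyiut.
Attach definiteness definite -i (after consonant 't') → yinesiyiuti.
Apply vowel deletion: yinesiyiuti → yinesiyuti.
Nasal assimilation: no change.

yinesiyuti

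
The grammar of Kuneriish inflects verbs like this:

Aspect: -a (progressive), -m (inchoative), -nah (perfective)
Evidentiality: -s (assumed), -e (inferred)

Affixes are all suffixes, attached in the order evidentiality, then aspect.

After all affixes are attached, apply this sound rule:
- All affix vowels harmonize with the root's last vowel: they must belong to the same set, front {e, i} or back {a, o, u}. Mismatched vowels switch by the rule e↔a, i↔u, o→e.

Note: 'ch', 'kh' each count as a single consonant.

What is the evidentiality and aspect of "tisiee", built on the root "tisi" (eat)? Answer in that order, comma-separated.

inferred, progressive

Segment: tisi-e-a.
evidentiality: -e → inferred.
aspect: -a → progressive.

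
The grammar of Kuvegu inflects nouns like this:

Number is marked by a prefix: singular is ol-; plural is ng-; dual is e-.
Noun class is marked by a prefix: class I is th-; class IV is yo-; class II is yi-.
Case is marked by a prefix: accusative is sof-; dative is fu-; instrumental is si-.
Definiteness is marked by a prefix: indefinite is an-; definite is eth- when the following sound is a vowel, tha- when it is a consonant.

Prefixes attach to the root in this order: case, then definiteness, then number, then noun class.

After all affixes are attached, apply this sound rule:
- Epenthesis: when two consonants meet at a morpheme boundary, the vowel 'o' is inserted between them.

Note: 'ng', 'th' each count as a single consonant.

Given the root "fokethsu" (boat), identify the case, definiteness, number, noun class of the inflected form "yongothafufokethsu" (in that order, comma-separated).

dative, definite, plural, class IV

Segment: yo-ng-tha-fu-fokethsu.
case: fu- → dative.
definiteness: eth/tha- → definite.
number: ng- → plural.
noun class: yo- → class IV.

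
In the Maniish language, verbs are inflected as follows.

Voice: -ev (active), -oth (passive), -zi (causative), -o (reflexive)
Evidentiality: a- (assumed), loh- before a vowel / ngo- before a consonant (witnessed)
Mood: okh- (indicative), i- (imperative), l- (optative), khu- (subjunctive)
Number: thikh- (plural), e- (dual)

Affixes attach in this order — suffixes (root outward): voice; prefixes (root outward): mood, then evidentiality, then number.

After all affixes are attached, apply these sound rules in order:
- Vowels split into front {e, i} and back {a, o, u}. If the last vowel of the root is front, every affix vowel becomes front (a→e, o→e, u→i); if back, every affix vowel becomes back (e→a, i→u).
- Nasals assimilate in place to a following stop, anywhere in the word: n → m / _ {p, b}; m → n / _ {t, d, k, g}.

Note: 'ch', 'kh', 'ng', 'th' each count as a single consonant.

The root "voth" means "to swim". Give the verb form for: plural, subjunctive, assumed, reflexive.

thukhakhuvotho

Attach mood subjunctive khu- → khuvoth.
Attach voice reflexive -o → khuvotho.
Attach evidentiality assumed a- → akhuvotho.
Attach number plural thikh- → thikhakhuvotho.
Apply vowel harmony: thikhakhuvotho → thukhakhuvotho.
Nasal assimilation: no change.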